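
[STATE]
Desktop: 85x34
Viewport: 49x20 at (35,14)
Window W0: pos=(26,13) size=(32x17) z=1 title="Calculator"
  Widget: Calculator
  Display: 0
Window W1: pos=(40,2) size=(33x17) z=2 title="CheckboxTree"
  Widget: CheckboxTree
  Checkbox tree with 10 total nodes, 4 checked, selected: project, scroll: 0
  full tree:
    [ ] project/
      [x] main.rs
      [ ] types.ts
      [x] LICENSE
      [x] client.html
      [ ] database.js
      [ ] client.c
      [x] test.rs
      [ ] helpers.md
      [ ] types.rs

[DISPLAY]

tor  ┃   [ ] types.rs                ┃           
─────┃                               ┃           
     ┃                               ┃           
┬───┬┃                               ┃           
│ 9 │┗━━━━━━━━━━━━━━━━━━━━━━━━━━━━━━━┛           
┼───┼───┤             ┃                          
│ 6 │ × │             ┃                          
┼───┼───┤             ┃                          
│ 3 │ - │             ┃                          
┼───┼───┤             ┃                          
│ = │ + │             ┃                          
┼───┼───┤             ┃                          
│ MR│ M+│             ┃                          
┴───┴───┘             ┃                          
                      ┃                          
━━━━━━━━━━━━━━━━━━━━━━┛                          
                                                 
                                                 
                                                 
                                                 


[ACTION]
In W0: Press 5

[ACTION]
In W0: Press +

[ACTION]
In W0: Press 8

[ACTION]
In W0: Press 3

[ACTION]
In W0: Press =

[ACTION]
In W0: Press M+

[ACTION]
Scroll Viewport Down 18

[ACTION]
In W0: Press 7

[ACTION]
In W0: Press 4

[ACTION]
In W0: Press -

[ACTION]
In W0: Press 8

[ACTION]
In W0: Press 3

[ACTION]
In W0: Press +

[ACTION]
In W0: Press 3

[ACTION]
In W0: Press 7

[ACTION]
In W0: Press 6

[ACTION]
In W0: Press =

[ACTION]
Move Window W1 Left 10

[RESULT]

 ] types.rs                ┃                     
                           ┃                     
                           ┃                     
                           ┃                     
━━━━━━━━━━━━━━━━━━━━━━━━━━━┛                     
┼───┼───┤             ┃                          
│ 6 │ × │             ┃                          
┼───┼───┤             ┃                          
│ 3 │ - │             ┃                          
┼───┼───┤             ┃                          
│ = │ + │             ┃                          
┼───┼───┤             ┃                          
│ MR│ M+│             ┃                          
┴───┴───┘             ┃                          
                      ┃                          
━━━━━━━━━━━━━━━━━━━━━━┛                          
                                                 
                                                 
                                                 
                                                 


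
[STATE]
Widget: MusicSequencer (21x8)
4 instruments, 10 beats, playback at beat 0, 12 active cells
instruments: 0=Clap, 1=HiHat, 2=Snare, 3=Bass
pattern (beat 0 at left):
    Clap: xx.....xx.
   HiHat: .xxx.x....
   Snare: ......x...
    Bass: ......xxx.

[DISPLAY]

      ▼123456789     
  Clap██·····██·     
 HiHat·███·█····     
 Snare······█···     
  Bass······███·     
                     
                     
                     


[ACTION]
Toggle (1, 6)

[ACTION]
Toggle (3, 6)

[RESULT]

      ▼123456789     
  Clap██·····██·     
 HiHat·███·██···     
 Snare······█···     
  Bass·······██·     
                     
                     
                     


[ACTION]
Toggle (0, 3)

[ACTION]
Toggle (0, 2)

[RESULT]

      ▼123456789     
  Clap████···██·     
 HiHat·███·██···     
 Snare······█···     
  Bass·······██·     
                     
                     
                     


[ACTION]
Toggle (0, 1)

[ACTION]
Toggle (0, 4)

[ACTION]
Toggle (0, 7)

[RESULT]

      ▼123456789     
  Clap█·███···█·     
 HiHat·███·██···     
 Snare······█···     
  Bass·······██·     
                     
                     
                     


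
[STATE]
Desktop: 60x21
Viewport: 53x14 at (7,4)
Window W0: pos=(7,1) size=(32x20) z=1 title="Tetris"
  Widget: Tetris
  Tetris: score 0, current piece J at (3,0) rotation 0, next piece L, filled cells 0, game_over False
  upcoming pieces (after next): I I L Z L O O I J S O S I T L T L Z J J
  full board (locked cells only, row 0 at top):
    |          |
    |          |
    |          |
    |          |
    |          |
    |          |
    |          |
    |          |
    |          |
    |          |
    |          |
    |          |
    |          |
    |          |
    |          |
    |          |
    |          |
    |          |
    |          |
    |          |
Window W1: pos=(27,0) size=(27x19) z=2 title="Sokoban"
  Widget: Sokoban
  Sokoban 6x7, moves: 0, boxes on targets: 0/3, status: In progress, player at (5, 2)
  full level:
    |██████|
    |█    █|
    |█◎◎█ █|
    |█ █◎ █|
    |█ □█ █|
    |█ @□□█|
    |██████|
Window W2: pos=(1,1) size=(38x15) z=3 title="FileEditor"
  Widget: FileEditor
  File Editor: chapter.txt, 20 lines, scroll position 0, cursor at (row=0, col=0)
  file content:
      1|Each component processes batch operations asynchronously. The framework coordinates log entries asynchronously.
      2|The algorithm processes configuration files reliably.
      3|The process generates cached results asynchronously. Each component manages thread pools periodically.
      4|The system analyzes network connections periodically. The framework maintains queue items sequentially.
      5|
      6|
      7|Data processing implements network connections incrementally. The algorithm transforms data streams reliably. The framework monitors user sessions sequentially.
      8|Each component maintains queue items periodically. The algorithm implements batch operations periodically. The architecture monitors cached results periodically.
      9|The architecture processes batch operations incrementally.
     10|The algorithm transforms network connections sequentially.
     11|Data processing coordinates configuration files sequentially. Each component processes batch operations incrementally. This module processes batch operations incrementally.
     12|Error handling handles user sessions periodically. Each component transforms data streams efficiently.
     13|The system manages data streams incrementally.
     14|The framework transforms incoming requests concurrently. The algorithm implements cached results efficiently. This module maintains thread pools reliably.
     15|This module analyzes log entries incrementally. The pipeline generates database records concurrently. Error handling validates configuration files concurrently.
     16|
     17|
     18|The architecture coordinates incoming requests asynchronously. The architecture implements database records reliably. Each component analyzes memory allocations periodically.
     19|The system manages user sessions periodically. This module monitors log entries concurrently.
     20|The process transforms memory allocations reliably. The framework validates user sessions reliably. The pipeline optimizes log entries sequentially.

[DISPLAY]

component processes batch oper▲┃              ┃      
lgorithm processes configurati█┃              ┃      
rocess generates cached result░┃              ┃      
ystem analyzes network connect░┃              ┃      
                              ░┃              ┃      
                              ░┃              ┃      
processing implements network ░┃/3            ┃      
component maintains queue item░┃              ┃      
rchitecture processes batch op░┃              ┃      
lgorithm transforms network co░┃              ┃      
processing coordinates configu▼┃              ┃      
━━━━━━━━━━━━━━━━━━━━━━━━━━━━━━━┛              ┃      
┃          │        ┃                         ┃      
┃          │        ┃                         ┃      


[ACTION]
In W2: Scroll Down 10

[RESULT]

lgorithm transforms network co▲┃              ┃      
processing coordinates configu░┃              ┃      
 handling handles user session░┃              ┃      
ystem manages data streams inc░┃              ┃      
ramework transforms incoming r░┃              ┃      
module analyzes log entries in░┃              ┃      
                              ░┃/3            ┃      
                              ░┃              ┃      
rchitecture coordinates incomi░┃              ┃      
ystem manages user sessions pe█┃              ┃      
rocess transforms memory alloc▼┃              ┃      
━━━━━━━━━━━━━━━━━━━━━━━━━━━━━━━┛              ┃      
┃          │        ┃                         ┃      
┃          │        ┃                         ┃      


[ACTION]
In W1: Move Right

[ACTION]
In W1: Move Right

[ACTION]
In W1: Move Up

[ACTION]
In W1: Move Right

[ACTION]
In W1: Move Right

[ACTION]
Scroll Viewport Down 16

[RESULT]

ystem manages data streams inc░┃              ┃      
ramework transforms incoming r░┃              ┃      
module analyzes log entries in░┃              ┃      
                              ░┃/3            ┃      
                              ░┃              ┃      
rchitecture coordinates incomi░┃              ┃      
ystem manages user sessions pe█┃              ┃      
rocess transforms memory alloc▼┃              ┃      
━━━━━━━━━━━━━━━━━━━━━━━━━━━━━━━┛              ┃      
┃          │        ┃                         ┃      
┃          │        ┃                         ┃      
┃          │        ┗━━━━━━━━━━━━━━━━━━━━━━━━━┛      
┃          │                   ┃                     
┗━━━━━━━━━━━━━━━━━━━━━━━━━━━━━━┛                     


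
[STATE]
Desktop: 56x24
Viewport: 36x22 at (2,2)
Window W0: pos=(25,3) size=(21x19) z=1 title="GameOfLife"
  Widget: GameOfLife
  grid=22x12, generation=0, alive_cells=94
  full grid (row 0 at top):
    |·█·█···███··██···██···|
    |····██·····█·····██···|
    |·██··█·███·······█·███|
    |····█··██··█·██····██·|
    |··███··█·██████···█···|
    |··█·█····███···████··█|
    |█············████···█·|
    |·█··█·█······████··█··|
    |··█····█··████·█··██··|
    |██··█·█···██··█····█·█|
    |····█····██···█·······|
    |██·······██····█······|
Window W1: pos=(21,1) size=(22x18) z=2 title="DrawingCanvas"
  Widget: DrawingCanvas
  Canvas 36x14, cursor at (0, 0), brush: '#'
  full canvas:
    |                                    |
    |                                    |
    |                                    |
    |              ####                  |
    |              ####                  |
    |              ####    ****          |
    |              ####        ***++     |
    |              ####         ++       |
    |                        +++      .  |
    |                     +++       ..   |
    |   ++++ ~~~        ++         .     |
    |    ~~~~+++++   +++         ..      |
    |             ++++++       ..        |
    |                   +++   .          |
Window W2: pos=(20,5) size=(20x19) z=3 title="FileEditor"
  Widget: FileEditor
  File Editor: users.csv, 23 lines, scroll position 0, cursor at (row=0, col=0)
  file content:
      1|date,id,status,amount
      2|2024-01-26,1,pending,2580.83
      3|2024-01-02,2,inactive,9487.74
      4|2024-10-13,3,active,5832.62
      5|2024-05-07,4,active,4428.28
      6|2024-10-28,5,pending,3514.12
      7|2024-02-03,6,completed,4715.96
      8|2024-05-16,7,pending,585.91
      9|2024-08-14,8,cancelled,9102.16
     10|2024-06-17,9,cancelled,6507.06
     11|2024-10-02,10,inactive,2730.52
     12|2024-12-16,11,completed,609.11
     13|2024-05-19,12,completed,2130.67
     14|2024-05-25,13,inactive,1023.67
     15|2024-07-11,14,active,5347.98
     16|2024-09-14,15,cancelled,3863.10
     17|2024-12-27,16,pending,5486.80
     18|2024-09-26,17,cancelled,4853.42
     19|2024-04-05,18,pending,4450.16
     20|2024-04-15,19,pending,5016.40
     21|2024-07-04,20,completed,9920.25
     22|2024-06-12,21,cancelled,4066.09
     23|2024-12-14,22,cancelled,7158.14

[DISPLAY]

                   ┃ DrawingCanvas  
                   ┠────────────────
                   ┃+               
                  ┏━━━━━━━━━━━━━━━━━
                  ┃ FileEditor      
                  ┠─────────────────
                  ┃█ate,id,status,am
                  ┃2024-01-26,1,pend
                  ┃2024-01-02,2,inac
                  ┃2024-10-13,3,acti
                  ┃2024-05-07,4,acti
                  ┃2024-10-28,5,pend
                  ┃2024-02-03,6,comp
                  ┃2024-05-16,7,pend
                  ┃2024-08-14,8,canc
                  ┃2024-06-17,9,canc
                  ┃2024-10-02,10,ina
                  ┃2024-12-16,11,com
                  ┃2024-05-19,12,com
                  ┃2024-05-25,13,ina
                  ┃2024-07-11,14,act
                  ┗━━━━━━━━━━━━━━━━━


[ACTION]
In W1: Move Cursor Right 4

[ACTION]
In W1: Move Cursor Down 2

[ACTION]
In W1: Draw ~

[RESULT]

                   ┃ DrawingCanvas  
                   ┠────────────────
                   ┃                
                  ┏━━━━━━━━━━━━━━━━━
                  ┃ FileEditor      
                  ┠─────────────────
                  ┃█ate,id,status,am
                  ┃2024-01-26,1,pend
                  ┃2024-01-02,2,inac
                  ┃2024-10-13,3,acti
                  ┃2024-05-07,4,acti
                  ┃2024-10-28,5,pend
                  ┃2024-02-03,6,comp
                  ┃2024-05-16,7,pend
                  ┃2024-08-14,8,canc
                  ┃2024-06-17,9,canc
                  ┃2024-10-02,10,ina
                  ┃2024-12-16,11,com
                  ┃2024-05-19,12,com
                  ┃2024-05-25,13,ina
                  ┃2024-07-11,14,act
                  ┗━━━━━━━━━━━━━━━━━


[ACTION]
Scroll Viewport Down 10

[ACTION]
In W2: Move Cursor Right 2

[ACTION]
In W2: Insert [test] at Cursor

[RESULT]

                   ┃ DrawingCanvas  
                   ┠────────────────
                   ┃                
                  ┏━━━━━━━━━━━━━━━━━
                  ┃ FileEditor      
                  ┠─────────────────
                  ┃datest█e,id,statu
                  ┃2024-01-26,1,pend
                  ┃2024-01-02,2,inac
                  ┃2024-10-13,3,acti
                  ┃2024-05-07,4,acti
                  ┃2024-10-28,5,pend
                  ┃2024-02-03,6,comp
                  ┃2024-05-16,7,pend
                  ┃2024-08-14,8,canc
                  ┃2024-06-17,9,canc
                  ┃2024-10-02,10,ina
                  ┃2024-12-16,11,com
                  ┃2024-05-19,12,com
                  ┃2024-05-25,13,ina
                  ┃2024-07-11,14,act
                  ┗━━━━━━━━━━━━━━━━━


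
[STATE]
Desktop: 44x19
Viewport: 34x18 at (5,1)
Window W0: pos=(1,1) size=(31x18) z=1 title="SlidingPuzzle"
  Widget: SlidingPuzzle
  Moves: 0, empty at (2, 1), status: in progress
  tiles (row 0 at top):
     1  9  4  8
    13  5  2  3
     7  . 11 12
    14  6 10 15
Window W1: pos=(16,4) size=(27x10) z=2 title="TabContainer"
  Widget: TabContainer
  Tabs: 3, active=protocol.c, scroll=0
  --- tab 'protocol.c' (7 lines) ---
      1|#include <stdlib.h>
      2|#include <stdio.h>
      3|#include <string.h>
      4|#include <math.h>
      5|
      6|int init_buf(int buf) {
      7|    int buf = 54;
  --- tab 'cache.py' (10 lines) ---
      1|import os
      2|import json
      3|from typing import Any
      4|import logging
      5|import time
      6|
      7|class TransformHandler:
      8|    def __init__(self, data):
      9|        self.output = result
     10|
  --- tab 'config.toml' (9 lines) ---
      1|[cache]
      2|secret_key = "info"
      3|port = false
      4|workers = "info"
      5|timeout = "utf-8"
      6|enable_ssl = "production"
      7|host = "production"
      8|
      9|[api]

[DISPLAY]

━━━━━━━━━━━━━━━━━━━━━━━━━━┓       
idingPuzzle               ┃       
──────────────────────────┨       
──┬────┬───┏━━━━━━━━━━━━━━━━━━━━━━
1 │  9 │  4┃ TabContainer         
──┼────┼───┠──────────────────────
3 │  5 │  2┃[protocol.c]│ cache.py
──┼────┼───┃──────────────────────
7 │    │ 11┃#include <stdlib.h>   
──┼────┼───┃#include <stdio.h>    
4 │  6 │ 10┃#include <string.h>   
──┴────┴───┃#include <math.h>     
es: 0      ┗━━━━━━━━━━━━━━━━━━━━━━
                          ┃       
                          ┃       
                          ┃       
                          ┃       
━━━━━━━━━━━━━━━━━━━━━━━━━━┛       


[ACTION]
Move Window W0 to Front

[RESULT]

━━━━━━━━━━━━━━━━━━━━━━━━━━┓       
idingPuzzle               ┃       
──────────────────────────┨       
──┬────┬────┬────┐        ┃━━━━━━━
1 │  9 │  4 │  8 │        ┃       
──┼────┼────┼────┤        ┃───────
3 │  5 │  2 │  3 │        ┃ache.py
──┼────┼────┼────┤        ┃───────
7 │    │ 11 │ 12 │        ┃b.h>   
──┼────┼────┼────┤        ┃.h>    
4 │  6 │ 10 │ 15 │        ┃g.h>   
──┴────┴────┴────┘        ┃h>     
es: 0                     ┃━━━━━━━
                          ┃       
                          ┃       
                          ┃       
                          ┃       
━━━━━━━━━━━━━━━━━━━━━━━━━━┛       


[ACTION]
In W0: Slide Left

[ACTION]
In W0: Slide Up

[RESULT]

━━━━━━━━━━━━━━━━━━━━━━━━━━┓       
idingPuzzle               ┃       
──────────────────────────┨       
──┬────┬────┬────┐        ┃━━━━━━━
1 │  9 │  4 │  8 │        ┃       
──┼────┼────┼────┤        ┃───────
3 │  5 │  2 │  3 │        ┃ache.py
──┼────┼────┼────┤        ┃───────
7 │ 11 │ 10 │ 12 │        ┃b.h>   
──┼────┼────┼────┤        ┃.h>    
4 │  6 │    │ 15 │        ┃g.h>   
──┴────┴────┴────┘        ┃h>     
es: 2                     ┃━━━━━━━
                          ┃       
                          ┃       
                          ┃       
                          ┃       
━━━━━━━━━━━━━━━━━━━━━━━━━━┛       


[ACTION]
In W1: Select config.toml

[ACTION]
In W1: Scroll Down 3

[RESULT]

━━━━━━━━━━━━━━━━━━━━━━━━━━┓       
idingPuzzle               ┃       
──────────────────────────┨       
──┬────┬────┬────┐        ┃━━━━━━━
1 │  9 │  4 │  8 │        ┃       
──┼────┼────┼────┤        ┃───────
3 │  5 │  2 │  3 │        ┃ache.py
──┼────┼────┼────┤        ┃───────
7 │ 11 │ 10 │ 12 │        ┃"      
──┼────┼────┼────┤        ┃8"     
4 │  6 │    │ 15 │        ┃roducti
──┴────┴────┴────┘        ┃ion"   
es: 2                     ┃━━━━━━━
                          ┃       
                          ┃       
                          ┃       
                          ┃       
━━━━━━━━━━━━━━━━━━━━━━━━━━┛       


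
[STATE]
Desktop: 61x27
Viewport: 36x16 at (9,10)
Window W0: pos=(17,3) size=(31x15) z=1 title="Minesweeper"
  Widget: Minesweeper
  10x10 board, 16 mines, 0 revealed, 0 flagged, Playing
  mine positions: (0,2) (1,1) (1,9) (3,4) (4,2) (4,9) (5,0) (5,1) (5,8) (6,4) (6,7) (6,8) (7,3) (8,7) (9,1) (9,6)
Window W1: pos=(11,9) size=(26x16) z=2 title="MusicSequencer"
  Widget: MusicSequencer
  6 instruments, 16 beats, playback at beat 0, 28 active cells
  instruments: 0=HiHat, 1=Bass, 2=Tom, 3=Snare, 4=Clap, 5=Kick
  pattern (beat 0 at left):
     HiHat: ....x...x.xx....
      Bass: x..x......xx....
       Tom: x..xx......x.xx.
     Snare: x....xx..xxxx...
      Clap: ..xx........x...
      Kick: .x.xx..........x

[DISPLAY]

  ┃ MusicSequencer         ┃        
  ┠────────────────────────┨        
  ┃      ▼123456789012345  ┃        
  ┃ HiHat····█···█·██····  ┃        
  ┃  Bass█··█······██····  ┃        
  ┃   Tom█··██······█·██·  ┃        
  ┃ Snare█····██··████···  ┃        
  ┃  Clap··██········█···  ┃━━━━━━━━
  ┃  Kick·█·██··········█  ┃        
  ┃                        ┃        
  ┃                        ┃        
  ┃                        ┃        
  ┃                        ┃        
  ┃                        ┃        
  ┗━━━━━━━━━━━━━━━━━━━━━━━━┛        
                                    


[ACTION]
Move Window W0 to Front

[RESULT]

  ┃ Musi┃■■■■■■■■■■                 
  ┠─────┃■■■■■■■■■■                 
  ┃     ┃■■■■■■■■■■                 
  ┃ HiHa┃■■■■■■■■■■                 
  ┃  Bas┃■■■■■■■■■■                 
  ┃   To┃■■■■■■■■■■                 
  ┃ Snar┃                           
  ┃  Cla┗━━━━━━━━━━━━━━━━━━━━━━━━━━━
  ┃  Kick·█·██··········█  ┃        
  ┃                        ┃        
  ┃                        ┃        
  ┃                        ┃        
  ┃                        ┃        
  ┃                        ┃        
  ┗━━━━━━━━━━━━━━━━━━━━━━━━┛        
                                    


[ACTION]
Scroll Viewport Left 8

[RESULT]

          ┃ Musi┃■■■■■■■■■■         
          ┠─────┃■■■■■■■■■■         
          ┃     ┃■■■■■■■■■■         
          ┃ HiHa┃■■■■■■■■■■         
          ┃  Bas┃■■■■■■■■■■         
          ┃   To┃■■■■■■■■■■         
          ┃ Snar┃                   
          ┃  Cla┗━━━━━━━━━━━━━━━━━━━
          ┃  Kick·█·██··········█  ┃
          ┃                        ┃
          ┃                        ┃
          ┃                        ┃
          ┃                        ┃
          ┃                        ┃
          ┗━━━━━━━━━━━━━━━━━━━━━━━━┛
                                    


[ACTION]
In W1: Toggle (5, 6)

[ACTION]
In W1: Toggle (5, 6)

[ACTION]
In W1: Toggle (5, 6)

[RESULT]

          ┃ Musi┃■■■■■■■■■■         
          ┠─────┃■■■■■■■■■■         
          ┃     ┃■■■■■■■■■■         
          ┃ HiHa┃■■■■■■■■■■         
          ┃  Bas┃■■■■■■■■■■         
          ┃   To┃■■■■■■■■■■         
          ┃ Snar┃                   
          ┃  Cla┗━━━━━━━━━━━━━━━━━━━
          ┃  Kick·█·██·█········█  ┃
          ┃                        ┃
          ┃                        ┃
          ┃                        ┃
          ┃                        ┃
          ┃                        ┃
          ┗━━━━━━━━━━━━━━━━━━━━━━━━┛
                                    


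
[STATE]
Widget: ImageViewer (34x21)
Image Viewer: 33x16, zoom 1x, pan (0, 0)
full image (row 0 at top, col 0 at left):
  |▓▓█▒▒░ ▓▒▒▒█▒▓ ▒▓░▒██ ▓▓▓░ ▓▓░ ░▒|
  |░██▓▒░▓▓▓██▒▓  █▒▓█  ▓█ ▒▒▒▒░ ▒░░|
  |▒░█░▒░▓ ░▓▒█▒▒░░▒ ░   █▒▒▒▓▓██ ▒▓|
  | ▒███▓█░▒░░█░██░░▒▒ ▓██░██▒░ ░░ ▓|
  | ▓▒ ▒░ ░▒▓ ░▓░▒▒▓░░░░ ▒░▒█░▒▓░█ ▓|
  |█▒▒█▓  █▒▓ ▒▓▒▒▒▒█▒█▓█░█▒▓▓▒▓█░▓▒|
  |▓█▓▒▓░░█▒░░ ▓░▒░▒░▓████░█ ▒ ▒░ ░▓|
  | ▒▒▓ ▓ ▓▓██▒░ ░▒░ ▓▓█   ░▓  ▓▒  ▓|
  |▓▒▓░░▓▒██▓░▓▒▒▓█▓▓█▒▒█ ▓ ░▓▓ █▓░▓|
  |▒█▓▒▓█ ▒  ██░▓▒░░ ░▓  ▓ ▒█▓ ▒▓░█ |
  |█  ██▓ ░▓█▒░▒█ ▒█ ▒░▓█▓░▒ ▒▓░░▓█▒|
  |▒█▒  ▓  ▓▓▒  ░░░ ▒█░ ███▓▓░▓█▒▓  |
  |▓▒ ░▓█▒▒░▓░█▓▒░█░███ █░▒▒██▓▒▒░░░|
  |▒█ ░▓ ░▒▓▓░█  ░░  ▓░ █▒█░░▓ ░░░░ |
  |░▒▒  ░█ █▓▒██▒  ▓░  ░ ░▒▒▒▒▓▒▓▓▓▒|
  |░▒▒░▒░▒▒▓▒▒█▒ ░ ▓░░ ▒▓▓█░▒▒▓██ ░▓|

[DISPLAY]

▓▓█▒▒░ ▓▒▒▒█▒▓ ▒▓░▒██ ▓▓▓░ ▓▓░ ░▒ 
░██▓▒░▓▓▓██▒▓  █▒▓█  ▓█ ▒▒▒▒░ ▒░░ 
▒░█░▒░▓ ░▓▒█▒▒░░▒ ░   █▒▒▒▓▓██ ▒▓ 
 ▒███▓█░▒░░█░██░░▒▒ ▓██░██▒░ ░░ ▓ 
 ▓▒ ▒░ ░▒▓ ░▓░▒▒▓░░░░ ▒░▒█░▒▓░█ ▓ 
█▒▒█▓  █▒▓ ▒▓▒▒▒▒█▒█▓█░█▒▓▓▒▓█░▓▒ 
▓█▓▒▓░░█▒░░ ▓░▒░▒░▓████░█ ▒ ▒░ ░▓ 
 ▒▒▓ ▓ ▓▓██▒░ ░▒░ ▓▓█   ░▓  ▓▒  ▓ 
▓▒▓░░▓▒██▓░▓▒▒▓█▓▓█▒▒█ ▓ ░▓▓ █▓░▓ 
▒█▓▒▓█ ▒  ██░▓▒░░ ░▓  ▓ ▒█▓ ▒▓░█  
█  ██▓ ░▓█▒░▒█ ▒█ ▒░▓█▓░▒ ▒▓░░▓█▒ 
▒█▒  ▓  ▓▓▒  ░░░ ▒█░ ███▓▓░▓█▒▓   
▓▒ ░▓█▒▒░▓░█▓▒░█░███ █░▒▒██▓▒▒░░░ 
▒█ ░▓ ░▒▓▓░█  ░░  ▓░ █▒█░░▓ ░░░░  
░▒▒  ░█ █▓▒██▒  ▓░  ░ ░▒▒▒▒▓▒▓▓▓▒ 
░▒▒░▒░▒▒▓▒▒█▒ ░ ▓░░ ▒▓▓█░▒▒▓██ ░▓ 
                                  
                                  
                                  
                                  
                                  


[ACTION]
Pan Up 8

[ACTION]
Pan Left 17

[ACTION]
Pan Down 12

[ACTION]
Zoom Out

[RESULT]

▓▒ ░▓█▒▒░▓░█▓▒░█░███ █░▒▒██▓▒▒░░░ 
▒█ ░▓ ░▒▓▓░█  ░░  ▓░ █▒█░░▓ ░░░░  
░▒▒  ░█ █▓▒██▒  ▓░  ░ ░▒▒▒▒▓▒▓▓▓▒ 
░▒▒░▒░▒▒▓▒▒█▒ ░ ▓░░ ▒▓▓█░▒▒▓██ ░▓ 
                                  
                                  
                                  
                                  
                                  
                                  
                                  
                                  
                                  
                                  
                                  
                                  
                                  
                                  
                                  
                                  
                                  


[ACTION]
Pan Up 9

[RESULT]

 ▒███▓█░▒░░█░██░░▒▒ ▓██░██▒░ ░░ ▓ 
 ▓▒ ▒░ ░▒▓ ░▓░▒▒▓░░░░ ▒░▒█░▒▓░█ ▓ 
█▒▒█▓  █▒▓ ▒▓▒▒▒▒█▒█▓█░█▒▓▓▒▓█░▓▒ 
▓█▓▒▓░░█▒░░ ▓░▒░▒░▓████░█ ▒ ▒░ ░▓ 
 ▒▒▓ ▓ ▓▓██▒░ ░▒░ ▓▓█   ░▓  ▓▒  ▓ 
▓▒▓░░▓▒██▓░▓▒▒▓█▓▓█▒▒█ ▓ ░▓▓ █▓░▓ 
▒█▓▒▓█ ▒  ██░▓▒░░ ░▓  ▓ ▒█▓ ▒▓░█  
█  ██▓ ░▓█▒░▒█ ▒█ ▒░▓█▓░▒ ▒▓░░▓█▒ 
▒█▒  ▓  ▓▓▒  ░░░ ▒█░ ███▓▓░▓█▒▓   
▓▒ ░▓█▒▒░▓░█▓▒░█░███ █░▒▒██▓▒▒░░░ 
▒█ ░▓ ░▒▓▓░█  ░░  ▓░ █▒█░░▓ ░░░░  
░▒▒  ░█ █▓▒██▒  ▓░  ░ ░▒▒▒▒▓▒▓▓▓▒ 
░▒▒░▒░▒▒▓▒▒█▒ ░ ▓░░ ▒▓▓█░▒▒▓██ ░▓ 
                                  
                                  
                                  
                                  
                                  
                                  
                                  
                                  


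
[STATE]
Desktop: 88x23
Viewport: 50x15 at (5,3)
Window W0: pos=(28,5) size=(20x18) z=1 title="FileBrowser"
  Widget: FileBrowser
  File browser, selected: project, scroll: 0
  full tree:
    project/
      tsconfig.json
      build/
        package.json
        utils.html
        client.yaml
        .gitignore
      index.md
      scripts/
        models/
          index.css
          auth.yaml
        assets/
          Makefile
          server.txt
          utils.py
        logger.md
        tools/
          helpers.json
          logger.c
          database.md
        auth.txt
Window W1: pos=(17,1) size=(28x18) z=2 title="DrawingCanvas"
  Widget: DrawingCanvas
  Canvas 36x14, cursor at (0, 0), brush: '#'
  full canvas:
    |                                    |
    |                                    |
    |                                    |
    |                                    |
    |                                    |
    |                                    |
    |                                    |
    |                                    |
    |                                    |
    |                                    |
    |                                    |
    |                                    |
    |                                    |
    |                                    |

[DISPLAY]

            ┠──────────────────────────┨          
            ┃+                         ┃          
            ┃                          ┃━━┓       
            ┃                          ┃  ┃       
            ┃                          ┃──┨       
            ┃                          ┃  ┃       
            ┃                          ┃n ┃       
            ┃                          ┃  ┃       
            ┃                          ┃  ┃       
            ┃                          ┃  ┃       
            ┃                          ┃  ┃       
            ┃                          ┃  ┃       
            ┃                          ┃  ┃       
            ┃                          ┃  ┃       
            ┃                          ┃  ┃       


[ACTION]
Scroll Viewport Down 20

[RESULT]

            ┃                          ┃  ┃       
            ┃                          ┃n ┃       
            ┃                          ┃  ┃       
            ┃                          ┃  ┃       
            ┃                          ┃  ┃       
            ┃                          ┃  ┃       
            ┃                          ┃  ┃       
            ┃                          ┃  ┃       
            ┃                          ┃  ┃       
            ┃                          ┃  ┃       
            ┗━━━━━━━━━━━━━━━━━━━━━━━━━━┛  ┃       
                       ┃                  ┃       
                       ┃                  ┃       
                       ┃                  ┃       
                       ┗━━━━━━━━━━━━━━━━━━┛       


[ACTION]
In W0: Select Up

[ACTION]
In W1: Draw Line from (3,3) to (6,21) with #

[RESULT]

            ┃       ######             ┃  ┃       
            ┃             ######       ┃n ┃       
            ┃                   ###    ┃  ┃       
            ┃                          ┃  ┃       
            ┃                          ┃  ┃       
            ┃                          ┃  ┃       
            ┃                          ┃  ┃       
            ┃                          ┃  ┃       
            ┃                          ┃  ┃       
            ┃                          ┃  ┃       
            ┗━━━━━━━━━━━━━━━━━━━━━━━━━━┛  ┃       
                       ┃                  ┃       
                       ┃                  ┃       
                       ┃                  ┃       
                       ┗━━━━━━━━━━━━━━━━━━┛       


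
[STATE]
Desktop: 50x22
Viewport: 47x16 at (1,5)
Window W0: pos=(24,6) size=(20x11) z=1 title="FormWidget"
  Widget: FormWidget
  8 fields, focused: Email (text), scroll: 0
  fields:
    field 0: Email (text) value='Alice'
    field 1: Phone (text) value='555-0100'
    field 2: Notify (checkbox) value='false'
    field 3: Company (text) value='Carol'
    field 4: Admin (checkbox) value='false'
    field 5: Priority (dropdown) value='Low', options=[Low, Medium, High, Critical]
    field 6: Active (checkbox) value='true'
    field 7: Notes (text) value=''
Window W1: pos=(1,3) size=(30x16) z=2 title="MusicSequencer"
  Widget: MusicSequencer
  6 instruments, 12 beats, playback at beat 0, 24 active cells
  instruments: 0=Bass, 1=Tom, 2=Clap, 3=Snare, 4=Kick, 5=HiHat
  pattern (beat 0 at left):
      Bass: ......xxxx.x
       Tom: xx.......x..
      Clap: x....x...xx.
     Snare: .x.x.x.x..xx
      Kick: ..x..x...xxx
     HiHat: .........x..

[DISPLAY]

┠────────────────────────────┨                 
┃      ▼12345678901          ┃━━━━━━━━━━━━┓    
┃  Bass······████·█          ┃idget       ┃    
┃   Tom██·······█··          ┃────────────┨    
┃  Clap█····█···██·          ┃l:      [Al]┃    
┃ Snare·█·█·█·█··██          ┃e:      [55]┃    
┃  Kick··█··█···███          ┃fy:     [ ] ┃    
┃ HiHat·········█··          ┃any:    [Ca]┃    
┃                            ┃n:      [ ] ┃    
┃                            ┃rity:   [L▼]┃    
┃                            ┃ve:     [x] ┃    
┃                            ┃━━━━━━━━━━━━┛    
┃                            ┃                 
┗━━━━━━━━━━━━━━━━━━━━━━━━━━━━┛                 
                                               
                                               


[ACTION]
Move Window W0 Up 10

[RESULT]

┠────────────────────────────┨fy:     [ ] ┃    
┃      ▼12345678901          ┃any:    [Ca]┃    
┃  Bass······████·█          ┃n:      [ ] ┃    
┃   Tom██·······█··          ┃rity:   [L▼]┃    
┃  Clap█····█···██·          ┃ve:     [x] ┃    
┃ Snare·█·█·█·█··██          ┃━━━━━━━━━━━━┛    
┃  Kick··█··█···███          ┃                 
┃ HiHat·········█··          ┃                 
┃                            ┃                 
┃                            ┃                 
┃                            ┃                 
┃                            ┃                 
┃                            ┃                 
┗━━━━━━━━━━━━━━━━━━━━━━━━━━━━┛                 
                                               
                                               


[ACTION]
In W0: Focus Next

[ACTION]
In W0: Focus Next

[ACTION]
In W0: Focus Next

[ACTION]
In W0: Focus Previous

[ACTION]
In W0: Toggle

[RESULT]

┠────────────────────────────┨fy:     [x] ┃    
┃      ▼12345678901          ┃any:    [Ca]┃    
┃  Bass······████·█          ┃n:      [ ] ┃    
┃   Tom██·······█··          ┃rity:   [L▼]┃    
┃  Clap█····█···██·          ┃ve:     [x] ┃    
┃ Snare·█·█·█·█··██          ┃━━━━━━━━━━━━┛    
┃  Kick··█··█···███          ┃                 
┃ HiHat·········█··          ┃                 
┃                            ┃                 
┃                            ┃                 
┃                            ┃                 
┃                            ┃                 
┃                            ┃                 
┗━━━━━━━━━━━━━━━━━━━━━━━━━━━━┛                 
                                               
                                               
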